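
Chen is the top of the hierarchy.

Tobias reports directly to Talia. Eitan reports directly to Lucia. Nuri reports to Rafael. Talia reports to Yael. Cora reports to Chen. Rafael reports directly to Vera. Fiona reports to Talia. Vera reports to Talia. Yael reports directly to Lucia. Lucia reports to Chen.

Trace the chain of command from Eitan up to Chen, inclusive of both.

Eitan reports to Lucia. Lucia reports to Chen. Chen is at the top.

Eitan -> Lucia -> Chen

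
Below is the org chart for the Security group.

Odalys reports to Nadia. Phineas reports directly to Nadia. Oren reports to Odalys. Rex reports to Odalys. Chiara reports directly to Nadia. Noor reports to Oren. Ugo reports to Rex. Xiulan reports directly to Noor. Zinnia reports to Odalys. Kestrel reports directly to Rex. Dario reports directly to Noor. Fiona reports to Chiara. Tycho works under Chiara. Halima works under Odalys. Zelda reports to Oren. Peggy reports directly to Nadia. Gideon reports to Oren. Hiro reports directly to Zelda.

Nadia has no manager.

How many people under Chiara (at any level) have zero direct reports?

The people in Chiara's organization with no one reporting to them are Tycho, Fiona. That is 2.

2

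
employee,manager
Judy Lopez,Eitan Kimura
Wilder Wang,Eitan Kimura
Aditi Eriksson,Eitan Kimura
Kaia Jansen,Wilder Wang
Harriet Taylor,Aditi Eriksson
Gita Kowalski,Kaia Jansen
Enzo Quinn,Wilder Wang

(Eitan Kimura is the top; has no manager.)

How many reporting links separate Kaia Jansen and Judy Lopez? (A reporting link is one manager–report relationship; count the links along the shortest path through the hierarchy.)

Kaia Jansen is 2 levels below Eitan Kimura, and Judy Lopez is 1 level below Eitan Kimura (their lowest common manager). The shortest path runs up from Kaia Jansen to Eitan Kimura and back down to Judy Lopez: 2 + 1 = 3 links.

3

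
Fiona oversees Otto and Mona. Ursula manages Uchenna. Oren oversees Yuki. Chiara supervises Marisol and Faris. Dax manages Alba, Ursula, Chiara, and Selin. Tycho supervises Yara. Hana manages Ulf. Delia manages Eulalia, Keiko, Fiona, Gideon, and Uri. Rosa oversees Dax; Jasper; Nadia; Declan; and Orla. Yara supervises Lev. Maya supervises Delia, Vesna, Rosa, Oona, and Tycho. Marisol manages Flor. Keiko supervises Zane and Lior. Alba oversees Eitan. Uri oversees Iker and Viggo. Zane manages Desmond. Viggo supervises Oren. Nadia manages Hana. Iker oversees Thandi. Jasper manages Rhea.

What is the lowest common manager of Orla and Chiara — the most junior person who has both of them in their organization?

Rosa

Orla's chain of managers is Rosa, Maya. Chiara's chain of managers is Dax, Rosa, Maya. The first manager that appears in both chains is Rosa.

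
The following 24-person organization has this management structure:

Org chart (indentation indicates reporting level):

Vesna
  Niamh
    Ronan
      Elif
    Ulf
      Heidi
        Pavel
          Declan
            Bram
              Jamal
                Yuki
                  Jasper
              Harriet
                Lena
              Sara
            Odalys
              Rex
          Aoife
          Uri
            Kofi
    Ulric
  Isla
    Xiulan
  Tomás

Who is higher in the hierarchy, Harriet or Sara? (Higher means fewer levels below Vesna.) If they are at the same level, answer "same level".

same level

Both Harriet and Sara are 7 levels below Vesna.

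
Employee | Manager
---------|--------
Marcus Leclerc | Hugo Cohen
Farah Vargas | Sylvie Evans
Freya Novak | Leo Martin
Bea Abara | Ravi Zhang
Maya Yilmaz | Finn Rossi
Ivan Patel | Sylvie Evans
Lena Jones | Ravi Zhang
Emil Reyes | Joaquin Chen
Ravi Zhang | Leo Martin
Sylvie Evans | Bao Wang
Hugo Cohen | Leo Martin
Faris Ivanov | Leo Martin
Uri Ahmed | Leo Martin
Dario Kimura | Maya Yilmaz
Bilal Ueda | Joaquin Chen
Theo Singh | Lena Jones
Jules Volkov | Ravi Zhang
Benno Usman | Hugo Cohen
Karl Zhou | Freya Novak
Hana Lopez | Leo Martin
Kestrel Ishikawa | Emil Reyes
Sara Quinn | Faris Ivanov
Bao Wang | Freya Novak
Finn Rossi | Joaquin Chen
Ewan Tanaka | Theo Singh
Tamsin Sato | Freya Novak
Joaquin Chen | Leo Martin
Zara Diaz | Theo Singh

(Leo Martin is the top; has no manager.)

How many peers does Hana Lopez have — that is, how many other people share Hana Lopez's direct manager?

6

Hana Lopez reports to Leo Martin. Leo Martin's other direct reports are Ravi Zhang, Hugo Cohen, Uri Ahmed, Faris Ivanov, Freya Novak, Joaquin Chen — 6 peers.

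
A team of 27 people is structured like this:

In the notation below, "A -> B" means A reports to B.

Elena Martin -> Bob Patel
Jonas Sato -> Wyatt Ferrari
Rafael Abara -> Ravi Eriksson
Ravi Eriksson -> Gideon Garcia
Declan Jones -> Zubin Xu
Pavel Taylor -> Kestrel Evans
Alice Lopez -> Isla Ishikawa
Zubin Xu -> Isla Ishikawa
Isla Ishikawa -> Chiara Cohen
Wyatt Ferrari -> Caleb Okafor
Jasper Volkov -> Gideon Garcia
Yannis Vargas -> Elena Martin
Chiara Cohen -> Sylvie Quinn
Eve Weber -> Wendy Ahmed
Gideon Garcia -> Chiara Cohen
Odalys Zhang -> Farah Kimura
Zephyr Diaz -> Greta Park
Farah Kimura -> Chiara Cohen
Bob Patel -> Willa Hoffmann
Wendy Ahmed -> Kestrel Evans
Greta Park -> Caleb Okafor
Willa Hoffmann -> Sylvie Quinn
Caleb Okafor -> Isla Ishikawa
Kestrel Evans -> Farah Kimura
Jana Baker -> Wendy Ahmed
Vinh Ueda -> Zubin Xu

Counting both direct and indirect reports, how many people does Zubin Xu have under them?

2

Zubin Xu directly manages Vinh Ueda, Declan Jones. Vinh Ueda has no reports. Declan Jones has no reports. So Zubin Xu's organization is 2 direct reports plus everyone under them: 1 + 1 = 2.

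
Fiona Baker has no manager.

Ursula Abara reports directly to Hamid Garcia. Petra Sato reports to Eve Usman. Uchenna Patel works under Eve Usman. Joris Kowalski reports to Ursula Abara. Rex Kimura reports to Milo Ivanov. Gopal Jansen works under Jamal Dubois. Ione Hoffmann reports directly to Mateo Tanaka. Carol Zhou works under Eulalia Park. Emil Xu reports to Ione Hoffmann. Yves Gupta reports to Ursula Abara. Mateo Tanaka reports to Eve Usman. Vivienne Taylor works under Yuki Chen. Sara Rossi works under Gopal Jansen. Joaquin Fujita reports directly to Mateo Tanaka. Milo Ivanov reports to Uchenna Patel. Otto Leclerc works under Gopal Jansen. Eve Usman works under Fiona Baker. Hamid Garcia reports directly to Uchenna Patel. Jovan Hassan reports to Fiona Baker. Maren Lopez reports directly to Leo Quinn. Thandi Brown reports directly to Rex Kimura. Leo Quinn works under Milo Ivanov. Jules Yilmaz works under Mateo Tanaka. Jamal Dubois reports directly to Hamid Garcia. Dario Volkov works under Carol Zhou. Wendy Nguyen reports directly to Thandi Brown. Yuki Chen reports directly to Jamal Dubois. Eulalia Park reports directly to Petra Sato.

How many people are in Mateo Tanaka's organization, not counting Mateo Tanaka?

Mateo Tanaka directly manages Joaquin Fujita, Ione Hoffmann, Jules Yilmaz. Joaquin Fujita has no reports. Under Ione Hoffmann: Emil Xu (1). Jules Yilmaz has no reports. So Mateo Tanaka's organization is 3 direct reports plus everyone under them: 1 + 2 + 1 = 4.

4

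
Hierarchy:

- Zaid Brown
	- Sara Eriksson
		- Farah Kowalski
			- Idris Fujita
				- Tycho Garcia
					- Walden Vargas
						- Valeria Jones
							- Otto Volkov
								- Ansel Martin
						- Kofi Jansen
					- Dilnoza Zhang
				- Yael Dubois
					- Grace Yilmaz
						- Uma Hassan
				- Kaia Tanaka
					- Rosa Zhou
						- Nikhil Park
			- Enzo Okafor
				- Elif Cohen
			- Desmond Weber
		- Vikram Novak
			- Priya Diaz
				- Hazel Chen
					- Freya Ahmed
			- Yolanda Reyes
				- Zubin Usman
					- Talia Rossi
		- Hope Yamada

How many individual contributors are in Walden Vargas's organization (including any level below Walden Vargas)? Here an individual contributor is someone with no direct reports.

The people in Walden Vargas's organization with no one reporting to them are Kofi Jansen, Ansel Martin. That is 2.

2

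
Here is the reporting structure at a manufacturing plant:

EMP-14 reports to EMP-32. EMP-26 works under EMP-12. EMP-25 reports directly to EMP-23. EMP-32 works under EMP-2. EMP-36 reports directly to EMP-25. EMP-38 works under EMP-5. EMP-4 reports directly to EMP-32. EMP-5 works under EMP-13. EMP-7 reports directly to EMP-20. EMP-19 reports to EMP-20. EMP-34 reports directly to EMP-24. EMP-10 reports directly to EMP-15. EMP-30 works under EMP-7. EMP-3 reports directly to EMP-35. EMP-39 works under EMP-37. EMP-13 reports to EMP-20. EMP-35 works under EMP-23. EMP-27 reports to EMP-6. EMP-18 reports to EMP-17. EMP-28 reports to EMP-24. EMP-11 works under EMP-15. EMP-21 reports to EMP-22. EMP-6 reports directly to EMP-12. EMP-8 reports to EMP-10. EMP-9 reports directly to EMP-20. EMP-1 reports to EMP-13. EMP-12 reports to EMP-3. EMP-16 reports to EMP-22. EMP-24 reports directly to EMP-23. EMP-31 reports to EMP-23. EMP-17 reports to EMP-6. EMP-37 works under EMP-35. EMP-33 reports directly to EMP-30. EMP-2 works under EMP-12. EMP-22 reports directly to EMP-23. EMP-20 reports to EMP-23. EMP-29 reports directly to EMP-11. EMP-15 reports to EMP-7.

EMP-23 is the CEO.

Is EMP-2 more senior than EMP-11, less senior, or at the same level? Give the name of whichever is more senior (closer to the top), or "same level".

same level

Both EMP-2 and EMP-11 are 4 levels below EMP-23.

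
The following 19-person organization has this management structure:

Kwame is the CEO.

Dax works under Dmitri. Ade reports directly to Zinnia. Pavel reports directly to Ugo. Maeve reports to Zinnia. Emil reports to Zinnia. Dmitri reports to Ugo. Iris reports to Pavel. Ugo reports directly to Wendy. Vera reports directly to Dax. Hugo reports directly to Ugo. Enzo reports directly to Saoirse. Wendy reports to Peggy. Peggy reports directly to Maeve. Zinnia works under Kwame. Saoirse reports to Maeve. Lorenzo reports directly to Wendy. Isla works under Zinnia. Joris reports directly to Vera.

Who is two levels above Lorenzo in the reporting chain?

Lorenzo reports to Wendy, and Wendy reports to Peggy. So Lorenzo's skip-level manager is Peggy.

Peggy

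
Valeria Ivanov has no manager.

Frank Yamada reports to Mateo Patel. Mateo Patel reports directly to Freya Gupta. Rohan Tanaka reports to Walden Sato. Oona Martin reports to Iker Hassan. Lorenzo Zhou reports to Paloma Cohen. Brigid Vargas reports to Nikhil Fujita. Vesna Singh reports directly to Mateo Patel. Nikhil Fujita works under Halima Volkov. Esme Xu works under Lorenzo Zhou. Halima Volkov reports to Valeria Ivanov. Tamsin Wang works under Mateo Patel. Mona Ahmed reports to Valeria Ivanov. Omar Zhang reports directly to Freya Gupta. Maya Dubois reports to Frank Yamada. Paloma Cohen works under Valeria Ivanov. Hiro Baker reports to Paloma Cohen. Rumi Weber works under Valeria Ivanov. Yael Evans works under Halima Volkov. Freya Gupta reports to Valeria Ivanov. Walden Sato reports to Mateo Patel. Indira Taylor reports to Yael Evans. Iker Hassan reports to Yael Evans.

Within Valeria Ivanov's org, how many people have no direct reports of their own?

12

The people in Valeria Ivanov's organization with no one reporting to them are Rumi Weber, Esme Xu, Hiro Baker, Oona Martin, Indira Taylor, Brigid Vargas, Omar Zhang, Vesna Singh, Tamsin Wang, Rohan Tanaka, Maya Dubois, Mona Ahmed. That is 12.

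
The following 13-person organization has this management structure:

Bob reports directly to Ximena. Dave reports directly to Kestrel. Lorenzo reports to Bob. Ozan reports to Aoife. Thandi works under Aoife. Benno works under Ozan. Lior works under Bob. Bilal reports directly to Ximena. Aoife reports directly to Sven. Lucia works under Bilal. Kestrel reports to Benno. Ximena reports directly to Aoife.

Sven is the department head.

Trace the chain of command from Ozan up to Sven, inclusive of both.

Ozan -> Aoife -> Sven

Ozan reports to Aoife. Aoife reports to Sven. Sven is at the top.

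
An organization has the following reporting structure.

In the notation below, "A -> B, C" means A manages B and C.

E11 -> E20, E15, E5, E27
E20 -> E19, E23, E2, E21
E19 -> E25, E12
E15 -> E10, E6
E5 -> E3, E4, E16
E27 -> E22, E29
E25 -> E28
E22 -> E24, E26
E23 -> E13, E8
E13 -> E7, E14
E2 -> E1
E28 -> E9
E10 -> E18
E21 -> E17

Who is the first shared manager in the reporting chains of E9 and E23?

E20

E9's chain of managers is E28, E25, E19, E20, E11. E23's chain of managers is E20, E11. The first manager that appears in both chains is E20.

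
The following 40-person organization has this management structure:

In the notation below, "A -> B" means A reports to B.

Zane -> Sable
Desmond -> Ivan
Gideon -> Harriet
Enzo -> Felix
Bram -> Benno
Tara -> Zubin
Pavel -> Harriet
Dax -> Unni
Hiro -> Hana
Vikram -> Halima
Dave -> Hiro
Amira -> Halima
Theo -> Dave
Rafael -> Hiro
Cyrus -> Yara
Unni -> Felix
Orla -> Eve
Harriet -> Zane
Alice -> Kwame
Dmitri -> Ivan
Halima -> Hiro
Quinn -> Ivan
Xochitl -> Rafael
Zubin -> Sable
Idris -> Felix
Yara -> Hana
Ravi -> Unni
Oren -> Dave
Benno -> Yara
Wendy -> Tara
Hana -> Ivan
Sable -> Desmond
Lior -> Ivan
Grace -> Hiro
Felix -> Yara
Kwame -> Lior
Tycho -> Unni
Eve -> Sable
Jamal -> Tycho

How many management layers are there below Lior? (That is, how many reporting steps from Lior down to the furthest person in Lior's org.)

The longest chain under Lior runs Lior → Kwame → Alice, which is 2 levels below Lior.

2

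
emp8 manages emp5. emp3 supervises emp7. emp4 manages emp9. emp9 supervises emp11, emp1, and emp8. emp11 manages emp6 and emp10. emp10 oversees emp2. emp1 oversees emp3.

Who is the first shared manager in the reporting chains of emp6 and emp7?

emp9

emp6's chain of managers is emp11, emp9, emp4. emp7's chain of managers is emp3, emp1, emp9, emp4. The first manager that appears in both chains is emp9.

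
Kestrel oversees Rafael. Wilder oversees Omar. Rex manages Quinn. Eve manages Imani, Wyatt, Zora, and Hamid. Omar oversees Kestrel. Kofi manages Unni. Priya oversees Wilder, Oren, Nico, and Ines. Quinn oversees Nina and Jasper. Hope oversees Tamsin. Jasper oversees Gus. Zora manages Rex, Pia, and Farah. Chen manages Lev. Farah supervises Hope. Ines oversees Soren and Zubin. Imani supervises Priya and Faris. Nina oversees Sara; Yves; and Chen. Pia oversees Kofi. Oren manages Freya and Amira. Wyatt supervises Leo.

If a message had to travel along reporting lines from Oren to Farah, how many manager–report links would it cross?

5

Oren is 3 levels below Eve, and Farah is 2 levels below Eve (their lowest common manager). The shortest path runs up from Oren to Eve and back down to Farah: 3 + 2 = 5 links.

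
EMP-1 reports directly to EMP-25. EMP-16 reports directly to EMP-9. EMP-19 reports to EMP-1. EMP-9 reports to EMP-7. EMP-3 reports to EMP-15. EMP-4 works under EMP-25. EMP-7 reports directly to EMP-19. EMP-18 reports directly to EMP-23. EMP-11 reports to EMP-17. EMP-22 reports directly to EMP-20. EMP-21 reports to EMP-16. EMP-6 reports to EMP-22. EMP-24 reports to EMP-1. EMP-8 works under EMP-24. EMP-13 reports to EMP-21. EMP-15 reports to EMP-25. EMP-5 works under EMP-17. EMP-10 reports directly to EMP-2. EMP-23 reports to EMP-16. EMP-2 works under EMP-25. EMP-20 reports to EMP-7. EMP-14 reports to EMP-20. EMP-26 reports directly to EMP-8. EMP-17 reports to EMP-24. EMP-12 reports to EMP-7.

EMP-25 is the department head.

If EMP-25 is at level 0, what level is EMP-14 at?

Chain from EMP-14 up to EMP-25: EMP-14 → EMP-20 → EMP-7 → EMP-19 → EMP-1 → EMP-25. That is 5 steps up, so EMP-14 is 5 levels below EMP-25.

5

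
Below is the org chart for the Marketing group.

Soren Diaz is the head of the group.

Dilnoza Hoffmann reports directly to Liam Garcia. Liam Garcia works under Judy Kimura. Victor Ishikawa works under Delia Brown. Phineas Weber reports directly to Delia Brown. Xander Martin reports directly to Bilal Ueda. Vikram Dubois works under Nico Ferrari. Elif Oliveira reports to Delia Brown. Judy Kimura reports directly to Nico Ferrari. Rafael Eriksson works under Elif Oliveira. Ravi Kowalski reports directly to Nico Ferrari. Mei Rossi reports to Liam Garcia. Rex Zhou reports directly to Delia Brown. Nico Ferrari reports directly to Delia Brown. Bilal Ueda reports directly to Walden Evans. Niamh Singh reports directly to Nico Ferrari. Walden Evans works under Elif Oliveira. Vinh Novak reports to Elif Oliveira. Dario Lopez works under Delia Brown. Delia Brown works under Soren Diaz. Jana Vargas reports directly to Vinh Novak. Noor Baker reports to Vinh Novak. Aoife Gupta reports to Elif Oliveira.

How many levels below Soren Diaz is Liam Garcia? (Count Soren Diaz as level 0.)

Chain from Liam Garcia up to Soren Diaz: Liam Garcia → Judy Kimura → Nico Ferrari → Delia Brown → Soren Diaz. That is 4 steps up, so Liam Garcia is 4 levels below Soren Diaz.

4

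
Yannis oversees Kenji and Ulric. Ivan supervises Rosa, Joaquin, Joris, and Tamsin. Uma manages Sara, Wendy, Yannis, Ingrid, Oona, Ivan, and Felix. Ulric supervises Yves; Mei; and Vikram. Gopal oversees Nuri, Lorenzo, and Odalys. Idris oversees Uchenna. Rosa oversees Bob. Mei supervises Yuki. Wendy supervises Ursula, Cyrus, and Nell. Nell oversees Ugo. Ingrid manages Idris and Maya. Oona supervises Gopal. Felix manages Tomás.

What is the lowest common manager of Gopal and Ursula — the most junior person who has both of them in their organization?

Uma

Gopal's chain of managers is Oona, Uma. Ursula's chain of managers is Wendy, Uma. The first manager that appears in both chains is Uma.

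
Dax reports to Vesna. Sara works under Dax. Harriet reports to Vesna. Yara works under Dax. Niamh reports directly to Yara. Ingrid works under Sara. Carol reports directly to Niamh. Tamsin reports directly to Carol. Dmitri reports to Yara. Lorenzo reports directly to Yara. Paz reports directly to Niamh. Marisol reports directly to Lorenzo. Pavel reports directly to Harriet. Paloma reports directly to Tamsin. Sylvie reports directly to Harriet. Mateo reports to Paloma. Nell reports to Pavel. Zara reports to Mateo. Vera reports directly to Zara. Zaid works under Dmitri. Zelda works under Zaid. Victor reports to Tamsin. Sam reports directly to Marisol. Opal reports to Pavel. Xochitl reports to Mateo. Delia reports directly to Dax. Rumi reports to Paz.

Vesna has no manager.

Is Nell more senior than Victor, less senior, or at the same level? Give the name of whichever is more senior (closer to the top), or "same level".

Nell

Nell is 3 levels below Vesna; Victor is 6. Nell is higher.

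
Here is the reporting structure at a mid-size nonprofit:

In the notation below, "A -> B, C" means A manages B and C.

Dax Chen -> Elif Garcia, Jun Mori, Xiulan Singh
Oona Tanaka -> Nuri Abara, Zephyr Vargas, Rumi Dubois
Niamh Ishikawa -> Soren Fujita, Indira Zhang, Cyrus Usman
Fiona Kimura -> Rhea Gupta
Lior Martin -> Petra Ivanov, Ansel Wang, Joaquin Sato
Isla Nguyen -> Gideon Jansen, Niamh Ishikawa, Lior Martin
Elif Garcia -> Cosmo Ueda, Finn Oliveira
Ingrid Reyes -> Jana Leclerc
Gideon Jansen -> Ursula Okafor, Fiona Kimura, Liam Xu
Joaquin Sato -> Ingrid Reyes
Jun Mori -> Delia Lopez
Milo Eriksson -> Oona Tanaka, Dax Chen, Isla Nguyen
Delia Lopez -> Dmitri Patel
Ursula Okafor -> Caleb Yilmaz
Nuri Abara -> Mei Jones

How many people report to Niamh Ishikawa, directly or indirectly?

Niamh Ishikawa directly manages Soren Fujita, Indira Zhang, Cyrus Usman. Soren Fujita has no reports. Indira Zhang has no reports. Cyrus Usman has no reports. So Niamh Ishikawa's organization is 3 direct reports plus everyone under them: 1 + 1 + 1 = 3.

3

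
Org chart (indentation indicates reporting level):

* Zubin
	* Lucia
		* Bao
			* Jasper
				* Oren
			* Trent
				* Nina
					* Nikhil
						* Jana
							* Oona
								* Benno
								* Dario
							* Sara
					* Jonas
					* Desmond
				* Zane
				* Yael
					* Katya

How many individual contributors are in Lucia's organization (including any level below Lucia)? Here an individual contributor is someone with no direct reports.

The people in Lucia's organization with no one reporting to them are Katya, Zane, Desmond, Jonas, Sara, Dario, Benno, Oren. That is 8.

8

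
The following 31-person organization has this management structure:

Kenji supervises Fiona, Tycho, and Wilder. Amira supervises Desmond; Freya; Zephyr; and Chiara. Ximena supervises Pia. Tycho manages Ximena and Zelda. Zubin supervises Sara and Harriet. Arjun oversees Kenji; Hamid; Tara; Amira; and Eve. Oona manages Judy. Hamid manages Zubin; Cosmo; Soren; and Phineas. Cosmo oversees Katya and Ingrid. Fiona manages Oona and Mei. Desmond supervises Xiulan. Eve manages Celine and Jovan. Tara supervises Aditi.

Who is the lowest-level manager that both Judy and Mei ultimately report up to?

Fiona

Judy's chain of managers is Oona, Fiona, Kenji, Arjun. Mei's chain of managers is Fiona, Kenji, Arjun. The first manager that appears in both chains is Fiona.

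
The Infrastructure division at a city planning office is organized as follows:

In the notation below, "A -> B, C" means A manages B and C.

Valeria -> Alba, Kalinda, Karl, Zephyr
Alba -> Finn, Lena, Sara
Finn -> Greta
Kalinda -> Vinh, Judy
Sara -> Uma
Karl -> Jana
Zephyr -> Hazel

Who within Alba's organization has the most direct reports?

Direct-report counts within Alba's organization: Alba has 3; Sara has 1; Finn has 1. The largest is 3, held by Alba.

Alba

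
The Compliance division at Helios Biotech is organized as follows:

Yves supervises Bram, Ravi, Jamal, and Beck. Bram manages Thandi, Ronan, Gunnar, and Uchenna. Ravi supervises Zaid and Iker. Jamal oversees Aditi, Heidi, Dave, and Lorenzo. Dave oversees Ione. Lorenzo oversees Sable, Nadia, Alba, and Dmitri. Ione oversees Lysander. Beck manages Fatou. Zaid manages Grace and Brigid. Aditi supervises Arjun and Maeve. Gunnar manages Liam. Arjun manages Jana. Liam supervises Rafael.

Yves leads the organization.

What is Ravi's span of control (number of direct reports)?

Ravi directly manages Zaid, Iker. That is 2 direct reports.

2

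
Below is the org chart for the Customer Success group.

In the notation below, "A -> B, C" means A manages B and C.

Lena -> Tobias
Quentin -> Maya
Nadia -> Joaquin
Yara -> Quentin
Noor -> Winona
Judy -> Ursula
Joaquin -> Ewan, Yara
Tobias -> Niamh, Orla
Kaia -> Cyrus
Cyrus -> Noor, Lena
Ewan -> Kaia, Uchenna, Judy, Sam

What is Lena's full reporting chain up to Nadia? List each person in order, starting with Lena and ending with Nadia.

Lena -> Cyrus -> Kaia -> Ewan -> Joaquin -> Nadia

Lena reports to Cyrus. Cyrus reports to Kaia. Kaia reports to Ewan. Ewan reports to Joaquin. Joaquin reports to Nadia. Nadia is at the top.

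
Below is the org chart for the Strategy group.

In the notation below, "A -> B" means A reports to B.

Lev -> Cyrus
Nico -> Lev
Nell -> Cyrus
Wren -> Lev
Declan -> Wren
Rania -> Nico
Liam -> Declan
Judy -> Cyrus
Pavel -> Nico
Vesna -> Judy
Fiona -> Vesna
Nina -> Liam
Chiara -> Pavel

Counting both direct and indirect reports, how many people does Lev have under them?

8

Lev directly manages Nico, Wren. Under Nico: Pavel, Chiara, Rania (3). Under Wren: Declan, Liam, Nina (3). So Lev's organization is 2 direct reports plus everyone under them: 4 + 4 = 8.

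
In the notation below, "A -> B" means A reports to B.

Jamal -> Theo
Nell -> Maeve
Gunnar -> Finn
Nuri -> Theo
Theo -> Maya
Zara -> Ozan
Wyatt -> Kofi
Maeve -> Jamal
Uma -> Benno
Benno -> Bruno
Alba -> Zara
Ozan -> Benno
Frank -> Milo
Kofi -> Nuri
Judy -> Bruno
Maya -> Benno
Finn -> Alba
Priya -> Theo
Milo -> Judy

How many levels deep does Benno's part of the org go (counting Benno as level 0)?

5

The longest chain under Benno runs Benno → Ozan → Zara → Alba → Finn → Gunnar, which is 5 levels below Benno.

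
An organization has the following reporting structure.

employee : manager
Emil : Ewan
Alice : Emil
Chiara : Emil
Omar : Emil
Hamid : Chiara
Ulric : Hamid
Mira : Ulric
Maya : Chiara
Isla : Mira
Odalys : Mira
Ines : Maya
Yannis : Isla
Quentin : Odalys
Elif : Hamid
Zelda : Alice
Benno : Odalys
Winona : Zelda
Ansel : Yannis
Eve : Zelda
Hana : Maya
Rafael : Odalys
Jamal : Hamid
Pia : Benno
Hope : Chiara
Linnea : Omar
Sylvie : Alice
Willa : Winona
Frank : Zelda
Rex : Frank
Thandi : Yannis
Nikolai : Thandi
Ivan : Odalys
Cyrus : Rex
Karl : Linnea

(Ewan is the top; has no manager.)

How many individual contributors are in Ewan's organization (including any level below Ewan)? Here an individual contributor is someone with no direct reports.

The people in Ewan's organization with no one reporting to them are Karl, Hope, Hana, Ines, Jamal, Elif, Ivan, Rafael, Pia, Quentin, Nikolai, Ansel, Sylvie, Cyrus, Eve, Willa. That is 16.

16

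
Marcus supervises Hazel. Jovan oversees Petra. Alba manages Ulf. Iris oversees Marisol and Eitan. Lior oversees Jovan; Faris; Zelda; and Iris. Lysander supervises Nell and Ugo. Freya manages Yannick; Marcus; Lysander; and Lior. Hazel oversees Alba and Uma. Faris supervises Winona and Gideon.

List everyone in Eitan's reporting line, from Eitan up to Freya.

Eitan reports to Iris. Iris reports to Lior. Lior reports to Freya. Freya is at the top.

Eitan -> Iris -> Lior -> Freya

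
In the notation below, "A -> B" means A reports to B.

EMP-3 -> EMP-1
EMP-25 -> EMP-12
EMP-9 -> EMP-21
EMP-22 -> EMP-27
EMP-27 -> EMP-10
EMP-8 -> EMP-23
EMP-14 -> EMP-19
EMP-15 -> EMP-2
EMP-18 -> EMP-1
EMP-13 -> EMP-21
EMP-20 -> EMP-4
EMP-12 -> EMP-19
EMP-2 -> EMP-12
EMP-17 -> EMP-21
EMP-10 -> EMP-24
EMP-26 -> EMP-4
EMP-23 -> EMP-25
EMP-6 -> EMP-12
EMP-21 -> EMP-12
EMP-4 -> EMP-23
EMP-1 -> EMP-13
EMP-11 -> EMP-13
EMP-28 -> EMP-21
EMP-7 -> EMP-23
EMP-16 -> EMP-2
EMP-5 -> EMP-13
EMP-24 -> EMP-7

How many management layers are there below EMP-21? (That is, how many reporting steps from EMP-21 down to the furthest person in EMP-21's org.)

3

The longest chain under EMP-21 runs EMP-21 → EMP-13 → EMP-1 → EMP-3, which is 3 levels below EMP-21.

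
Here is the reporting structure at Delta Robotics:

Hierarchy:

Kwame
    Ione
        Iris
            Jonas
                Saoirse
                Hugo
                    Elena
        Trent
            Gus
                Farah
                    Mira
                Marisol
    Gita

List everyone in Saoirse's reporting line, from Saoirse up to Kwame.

Saoirse -> Jonas -> Iris -> Ione -> Kwame

Saoirse reports to Jonas. Jonas reports to Iris. Iris reports to Ione. Ione reports to Kwame. Kwame is at the top.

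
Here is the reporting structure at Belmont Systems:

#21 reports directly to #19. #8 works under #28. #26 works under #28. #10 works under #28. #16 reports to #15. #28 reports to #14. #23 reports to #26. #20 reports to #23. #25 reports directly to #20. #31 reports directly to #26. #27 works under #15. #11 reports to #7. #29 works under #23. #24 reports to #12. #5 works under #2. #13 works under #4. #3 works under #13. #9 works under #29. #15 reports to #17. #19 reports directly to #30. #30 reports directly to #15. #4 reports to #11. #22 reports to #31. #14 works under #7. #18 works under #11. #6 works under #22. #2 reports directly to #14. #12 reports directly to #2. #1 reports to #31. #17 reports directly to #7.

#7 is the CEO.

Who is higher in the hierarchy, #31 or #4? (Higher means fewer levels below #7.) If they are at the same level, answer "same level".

#31 is 4 levels below #7; #4 is 2. #4 is higher.

#4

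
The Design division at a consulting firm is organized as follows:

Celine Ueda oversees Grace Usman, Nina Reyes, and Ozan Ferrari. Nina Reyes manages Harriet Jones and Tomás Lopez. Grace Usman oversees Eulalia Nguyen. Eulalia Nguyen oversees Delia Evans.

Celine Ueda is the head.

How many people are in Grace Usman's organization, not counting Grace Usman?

2

Grace Usman directly manages Eulalia Nguyen. Under Eulalia Nguyen: Delia Evans (1). That's 2 in total.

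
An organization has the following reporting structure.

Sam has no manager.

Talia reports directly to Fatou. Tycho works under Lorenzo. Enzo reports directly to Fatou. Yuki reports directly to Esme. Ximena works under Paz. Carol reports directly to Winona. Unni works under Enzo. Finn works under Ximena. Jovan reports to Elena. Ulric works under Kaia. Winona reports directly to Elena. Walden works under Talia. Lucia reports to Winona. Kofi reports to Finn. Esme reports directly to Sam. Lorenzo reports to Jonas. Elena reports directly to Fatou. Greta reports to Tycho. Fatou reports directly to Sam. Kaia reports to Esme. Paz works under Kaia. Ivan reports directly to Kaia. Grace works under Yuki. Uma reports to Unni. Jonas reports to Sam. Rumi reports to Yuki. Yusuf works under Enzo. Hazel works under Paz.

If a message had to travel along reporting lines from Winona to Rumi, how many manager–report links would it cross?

6

Winona is 3 levels below Sam, and Rumi is 3 levels below Sam (their lowest common manager). The shortest path runs up from Winona to Sam and back down to Rumi: 3 + 3 = 6 links.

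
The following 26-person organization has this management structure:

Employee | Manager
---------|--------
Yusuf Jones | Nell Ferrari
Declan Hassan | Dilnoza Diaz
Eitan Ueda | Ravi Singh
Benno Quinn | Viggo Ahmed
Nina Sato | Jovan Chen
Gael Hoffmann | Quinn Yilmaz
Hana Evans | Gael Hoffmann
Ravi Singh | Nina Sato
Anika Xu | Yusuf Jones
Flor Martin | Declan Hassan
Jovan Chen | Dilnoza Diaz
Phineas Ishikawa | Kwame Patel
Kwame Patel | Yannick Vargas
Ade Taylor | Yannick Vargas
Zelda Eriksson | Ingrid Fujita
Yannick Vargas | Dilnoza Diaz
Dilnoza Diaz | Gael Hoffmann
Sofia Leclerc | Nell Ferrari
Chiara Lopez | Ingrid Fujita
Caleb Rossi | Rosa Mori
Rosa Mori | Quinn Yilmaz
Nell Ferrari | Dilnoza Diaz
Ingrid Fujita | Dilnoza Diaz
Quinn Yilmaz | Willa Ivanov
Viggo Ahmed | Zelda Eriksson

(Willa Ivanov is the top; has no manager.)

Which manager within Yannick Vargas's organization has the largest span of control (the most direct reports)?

Yannick Vargas

Direct-report counts within Yannick Vargas's organization: Yannick Vargas has 2; Kwame Patel has 1. The largest is 2, held by Yannick Vargas.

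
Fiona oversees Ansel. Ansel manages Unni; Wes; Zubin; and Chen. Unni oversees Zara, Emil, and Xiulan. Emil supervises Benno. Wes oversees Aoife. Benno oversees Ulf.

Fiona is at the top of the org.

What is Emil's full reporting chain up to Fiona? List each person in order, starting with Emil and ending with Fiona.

Emil reports to Unni. Unni reports to Ansel. Ansel reports to Fiona. Fiona is at the top.

Emil -> Unni -> Ansel -> Fiona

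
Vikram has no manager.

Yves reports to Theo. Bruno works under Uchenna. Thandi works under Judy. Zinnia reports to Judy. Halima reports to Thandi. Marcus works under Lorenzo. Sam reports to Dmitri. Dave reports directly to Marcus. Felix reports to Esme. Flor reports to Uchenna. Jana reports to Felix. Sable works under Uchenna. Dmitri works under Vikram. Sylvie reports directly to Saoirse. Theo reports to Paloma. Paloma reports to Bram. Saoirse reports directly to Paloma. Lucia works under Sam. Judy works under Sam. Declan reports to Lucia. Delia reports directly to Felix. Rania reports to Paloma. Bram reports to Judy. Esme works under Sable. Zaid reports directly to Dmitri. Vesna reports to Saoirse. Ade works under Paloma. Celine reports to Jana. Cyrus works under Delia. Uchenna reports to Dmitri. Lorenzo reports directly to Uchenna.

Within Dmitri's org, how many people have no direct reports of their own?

14

The people in Dmitri's organization with no one reporting to them are Zaid, Zinnia, Halima, Rania, Ade, Yves, Vesna, Sylvie, Declan, Bruno, Dave, Cyrus, Celine, Flor. That is 14.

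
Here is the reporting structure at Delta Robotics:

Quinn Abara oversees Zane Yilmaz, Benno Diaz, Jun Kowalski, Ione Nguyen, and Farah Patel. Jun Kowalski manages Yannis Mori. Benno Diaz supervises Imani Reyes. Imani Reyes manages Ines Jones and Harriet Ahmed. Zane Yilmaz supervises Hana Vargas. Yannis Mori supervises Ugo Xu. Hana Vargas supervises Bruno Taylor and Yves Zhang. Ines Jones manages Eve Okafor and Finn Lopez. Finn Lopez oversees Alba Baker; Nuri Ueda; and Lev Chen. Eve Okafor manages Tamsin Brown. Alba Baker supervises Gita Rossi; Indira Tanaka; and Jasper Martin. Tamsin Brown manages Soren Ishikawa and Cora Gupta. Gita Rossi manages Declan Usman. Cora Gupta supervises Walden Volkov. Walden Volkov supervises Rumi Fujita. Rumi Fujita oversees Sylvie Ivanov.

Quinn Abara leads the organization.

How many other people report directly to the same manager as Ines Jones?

Ines Jones reports to Imani Reyes. Imani Reyes's other direct reports are Harriet Ahmed — 1 peer.

1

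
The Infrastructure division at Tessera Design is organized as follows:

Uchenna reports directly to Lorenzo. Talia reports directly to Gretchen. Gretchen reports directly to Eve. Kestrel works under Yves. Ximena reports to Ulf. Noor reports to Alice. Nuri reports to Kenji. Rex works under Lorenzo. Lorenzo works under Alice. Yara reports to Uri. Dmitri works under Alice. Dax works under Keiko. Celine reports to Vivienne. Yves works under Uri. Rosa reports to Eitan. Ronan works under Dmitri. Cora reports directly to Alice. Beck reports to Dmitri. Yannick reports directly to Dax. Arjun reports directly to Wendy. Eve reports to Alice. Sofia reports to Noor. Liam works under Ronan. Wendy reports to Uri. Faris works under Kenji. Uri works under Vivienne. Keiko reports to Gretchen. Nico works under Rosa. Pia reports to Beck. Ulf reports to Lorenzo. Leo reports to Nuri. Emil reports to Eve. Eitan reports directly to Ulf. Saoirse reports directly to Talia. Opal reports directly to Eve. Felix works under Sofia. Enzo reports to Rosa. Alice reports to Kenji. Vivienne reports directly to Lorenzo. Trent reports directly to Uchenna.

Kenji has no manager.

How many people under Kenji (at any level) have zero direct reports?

19

The people in Kenji's organization with no one reporting to them are Faris, Leo, Yannick, Saoirse, Opal, Emil, Cora, Felix, Liam, Pia, Rex, Trent, Ximena, Nico, Enzo, Yara, Arjun, Kestrel, Celine. That is 19.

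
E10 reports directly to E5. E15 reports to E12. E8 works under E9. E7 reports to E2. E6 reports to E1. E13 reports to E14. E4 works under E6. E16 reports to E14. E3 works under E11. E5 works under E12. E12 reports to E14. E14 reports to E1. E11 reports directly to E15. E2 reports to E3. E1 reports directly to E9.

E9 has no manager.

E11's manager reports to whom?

E11 reports to E15, and E15 reports to E12. So E11's skip-level manager is E12.

E12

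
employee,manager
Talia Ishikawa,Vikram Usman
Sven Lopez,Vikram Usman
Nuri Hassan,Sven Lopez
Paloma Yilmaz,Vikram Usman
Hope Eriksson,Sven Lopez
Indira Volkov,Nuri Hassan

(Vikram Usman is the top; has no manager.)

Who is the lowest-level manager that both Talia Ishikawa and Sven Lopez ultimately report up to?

Vikram Usman

Talia Ishikawa's chain of managers is Vikram Usman. Sven Lopez's chain of managers is Vikram Usman. The first manager that appears in both chains is Vikram Usman.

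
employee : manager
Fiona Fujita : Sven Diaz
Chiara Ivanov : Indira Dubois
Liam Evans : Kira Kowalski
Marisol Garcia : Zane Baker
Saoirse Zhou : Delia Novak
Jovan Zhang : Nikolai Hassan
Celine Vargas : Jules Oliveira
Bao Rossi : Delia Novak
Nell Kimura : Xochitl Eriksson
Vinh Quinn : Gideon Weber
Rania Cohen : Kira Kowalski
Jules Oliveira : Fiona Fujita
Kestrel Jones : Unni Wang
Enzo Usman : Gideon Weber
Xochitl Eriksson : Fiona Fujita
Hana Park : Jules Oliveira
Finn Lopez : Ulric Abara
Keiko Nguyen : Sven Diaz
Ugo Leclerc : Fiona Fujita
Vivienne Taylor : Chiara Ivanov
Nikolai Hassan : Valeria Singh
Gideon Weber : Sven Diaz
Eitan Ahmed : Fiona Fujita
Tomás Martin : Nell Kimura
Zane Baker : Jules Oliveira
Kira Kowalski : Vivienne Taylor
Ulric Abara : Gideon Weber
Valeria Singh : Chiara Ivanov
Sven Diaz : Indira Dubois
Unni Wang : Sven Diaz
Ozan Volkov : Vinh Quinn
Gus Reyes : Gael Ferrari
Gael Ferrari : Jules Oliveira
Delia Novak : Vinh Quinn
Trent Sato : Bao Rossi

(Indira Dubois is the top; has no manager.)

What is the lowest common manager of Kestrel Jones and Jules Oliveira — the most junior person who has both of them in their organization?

Kestrel Jones's chain of managers is Unni Wang, Sven Diaz, Indira Dubois. Jules Oliveira's chain of managers is Fiona Fujita, Sven Diaz, Indira Dubois. The first manager that appears in both chains is Sven Diaz.

Sven Diaz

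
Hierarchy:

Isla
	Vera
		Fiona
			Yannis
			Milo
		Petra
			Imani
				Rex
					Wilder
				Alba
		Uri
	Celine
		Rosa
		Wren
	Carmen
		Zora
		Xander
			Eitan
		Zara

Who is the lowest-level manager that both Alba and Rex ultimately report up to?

Alba's chain of managers is Imani, Petra, Vera, Isla. Rex's chain of managers is Imani, Petra, Vera, Isla. The first manager that appears in both chains is Imani.

Imani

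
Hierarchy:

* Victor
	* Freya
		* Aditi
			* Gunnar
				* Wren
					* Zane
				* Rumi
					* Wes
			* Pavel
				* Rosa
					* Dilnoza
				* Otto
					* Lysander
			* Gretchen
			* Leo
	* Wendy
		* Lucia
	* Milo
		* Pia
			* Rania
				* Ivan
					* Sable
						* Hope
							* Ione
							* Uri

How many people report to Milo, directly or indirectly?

Milo directly manages Pia. Under Pia: Rania, Ivan, Sable, Hope, Uri, Ione (6). That's 7 in total.

7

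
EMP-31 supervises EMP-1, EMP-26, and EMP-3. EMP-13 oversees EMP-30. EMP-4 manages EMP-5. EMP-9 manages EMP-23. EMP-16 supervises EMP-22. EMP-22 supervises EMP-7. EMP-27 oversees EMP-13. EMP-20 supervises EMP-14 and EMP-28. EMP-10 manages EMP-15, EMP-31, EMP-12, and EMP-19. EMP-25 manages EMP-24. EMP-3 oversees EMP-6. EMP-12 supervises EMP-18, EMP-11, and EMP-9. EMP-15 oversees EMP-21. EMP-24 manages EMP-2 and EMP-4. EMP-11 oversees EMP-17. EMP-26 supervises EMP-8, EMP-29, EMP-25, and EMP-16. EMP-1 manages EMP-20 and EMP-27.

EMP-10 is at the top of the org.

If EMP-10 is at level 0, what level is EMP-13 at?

Chain from EMP-13 up to EMP-10: EMP-13 → EMP-27 → EMP-1 → EMP-31 → EMP-10. That is 4 steps up, so EMP-13 is 4 levels below EMP-10.

4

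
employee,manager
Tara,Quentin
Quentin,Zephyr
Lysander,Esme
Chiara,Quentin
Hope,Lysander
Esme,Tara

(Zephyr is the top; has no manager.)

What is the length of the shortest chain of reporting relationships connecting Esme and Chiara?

Esme is 2 levels below Quentin, and Chiara is 1 level below Quentin (their lowest common manager). The shortest path runs up from Esme to Quentin and back down to Chiara: 2 + 1 = 3 links.

3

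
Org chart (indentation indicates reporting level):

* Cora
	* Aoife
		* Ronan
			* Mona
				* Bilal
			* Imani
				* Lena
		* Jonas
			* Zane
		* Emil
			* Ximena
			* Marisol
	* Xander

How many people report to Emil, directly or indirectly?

2

Emil directly manages Ximena, Marisol. Ximena has no reports. Marisol has no reports. So Emil's organization is 2 direct reports plus everyone under them: 1 + 1 = 2.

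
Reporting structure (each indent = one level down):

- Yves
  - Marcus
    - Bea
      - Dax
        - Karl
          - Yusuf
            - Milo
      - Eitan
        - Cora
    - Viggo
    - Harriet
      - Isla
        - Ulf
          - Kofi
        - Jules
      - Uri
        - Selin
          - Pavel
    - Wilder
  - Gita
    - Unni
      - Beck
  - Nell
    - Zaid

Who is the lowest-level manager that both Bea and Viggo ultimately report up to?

Marcus

Bea's chain of managers is Marcus, Yves. Viggo's chain of managers is Marcus, Yves. The first manager that appears in both chains is Marcus.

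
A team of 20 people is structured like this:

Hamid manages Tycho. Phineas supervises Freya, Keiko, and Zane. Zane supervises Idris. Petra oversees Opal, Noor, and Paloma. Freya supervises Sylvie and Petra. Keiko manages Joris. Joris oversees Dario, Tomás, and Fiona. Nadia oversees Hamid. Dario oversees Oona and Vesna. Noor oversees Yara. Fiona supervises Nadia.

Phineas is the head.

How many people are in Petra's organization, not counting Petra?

Petra directly manages Opal, Noor, Paloma. Opal has no reports. Under Noor: Yara (1). Paloma has no reports. So Petra's organization is 3 direct reports plus everyone under them: 1 + 2 + 1 = 4.

4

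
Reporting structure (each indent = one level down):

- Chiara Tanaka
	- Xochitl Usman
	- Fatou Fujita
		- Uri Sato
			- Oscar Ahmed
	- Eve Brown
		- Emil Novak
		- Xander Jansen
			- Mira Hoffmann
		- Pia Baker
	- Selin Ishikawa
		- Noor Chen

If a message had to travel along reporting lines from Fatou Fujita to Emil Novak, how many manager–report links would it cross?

Fatou Fujita is 1 level below Chiara Tanaka, and Emil Novak is 2 levels below Chiara Tanaka (their lowest common manager). The shortest path runs up from Fatou Fujita to Chiara Tanaka and back down to Emil Novak: 1 + 2 = 3 links.

3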